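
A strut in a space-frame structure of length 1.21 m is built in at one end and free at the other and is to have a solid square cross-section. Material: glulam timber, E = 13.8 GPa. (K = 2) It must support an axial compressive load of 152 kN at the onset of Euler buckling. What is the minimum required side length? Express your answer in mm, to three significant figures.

L_e = K·L = 2 × 1.21 = 2.420 m
Required I = P_cr·L_e²/(π²E) = 1.520×10^5 × 2.420² / (π² × 1.38×10^10) = 6.536×10^-6 m⁴
I_req = 6.536×10^6 mm⁴
Solid square: I = a⁴/12  ⇒  a = (12I)^(1/4) = (12×6.536×10^6)^(1/4) = 94.1 mm

a ≈ 94.1 mm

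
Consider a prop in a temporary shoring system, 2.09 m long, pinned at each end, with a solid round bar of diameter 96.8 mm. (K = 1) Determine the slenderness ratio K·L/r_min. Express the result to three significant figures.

For a solid circle r = d/4 = 96.8/4 = 24.20 mm
L_e = K·L = 1 × 2.09 m = 2.090 m = 2090.0 mm
λ = L_e / r_min = 2090.0 / 24.20 = 86.4

λ ≈ 86.4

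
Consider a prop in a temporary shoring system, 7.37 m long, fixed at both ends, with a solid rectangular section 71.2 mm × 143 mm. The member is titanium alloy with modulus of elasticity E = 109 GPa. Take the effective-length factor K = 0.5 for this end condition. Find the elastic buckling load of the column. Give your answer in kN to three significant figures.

Buckling occurs about the weak axis: I_min = h·b³/12 with b = 71.2 mm (the shorter side).
I_min = 143×71.2³/12 = 4.301×10^6 mm⁴
I = 4.301×10^6 mm⁴ = 4.301×10^-6 m⁴
Effective length L_e = K·L = 0.5 × 7.37 = 3.685 m
P_cr = π²EI / L_e² = π² × 109×10⁹ × 4.301×10^-6 / 3.685² = 3.408×10^5 N

P_cr ≈ 341 kN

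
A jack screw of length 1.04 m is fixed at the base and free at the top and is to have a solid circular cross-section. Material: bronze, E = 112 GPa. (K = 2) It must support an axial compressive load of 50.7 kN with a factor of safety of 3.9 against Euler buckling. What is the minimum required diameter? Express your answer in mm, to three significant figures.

d ≈ 63.0 mm

Required P_cr = n·P = 3.9 × 50.7 = 197.7 kN
L_e = K·L = 2 × 1.04 = 2.080 m
Required I = P_cr·L_e²/(π²E) = 1.977×10^5 × 2.080² / (π² × 1.12×10^11) = 7.739×10^-7 m⁴
I_req = 7.739×10^5 mm⁴
Solid circle: I = πd⁴/64  ⇒  d = (64I/π)^(1/4) = (64×7.739×10^5/π)^(1/4) = 63.0 mm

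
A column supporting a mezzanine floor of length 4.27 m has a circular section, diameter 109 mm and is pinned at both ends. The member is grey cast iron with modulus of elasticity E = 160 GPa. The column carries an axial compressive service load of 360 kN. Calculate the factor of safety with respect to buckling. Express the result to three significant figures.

I = πd⁴/64 = π×109⁴/64 = 6.929×10^6 mm⁴
I = 6.929×10^6 mm⁴ = 6.929×10^-6 m⁴
Effective length L_e = K·L = 1 × 4.27 = 4.270 m
P_cr = π²EI / L_e² = π² × 160×10⁹ × 6.929×10^-6 / 4.270² = 6.001×10^5 N
Factor of safety n = P_cr / P = 600.12 / 360 = 1.67

n ≈ 1.67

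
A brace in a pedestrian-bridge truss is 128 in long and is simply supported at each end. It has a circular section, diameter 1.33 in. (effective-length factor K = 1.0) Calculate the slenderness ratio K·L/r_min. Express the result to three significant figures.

I = πd⁴/64 = π×1.33⁴/64 = 0.1536 in⁴
A = 1.389 in²;  r_min = √(I/A) = √(0.1536/1.389) = 0.3325 in
L_e = K·L = 1 × 128 = 128.0 in
λ = L_e / r_min = 128.00 / 0.3325 = 385

λ ≈ 385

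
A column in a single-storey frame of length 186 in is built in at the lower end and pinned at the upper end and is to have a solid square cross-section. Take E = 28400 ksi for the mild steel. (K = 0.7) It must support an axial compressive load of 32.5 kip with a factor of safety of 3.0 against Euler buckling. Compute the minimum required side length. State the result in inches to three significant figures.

Required P_cr = n·P = 3.0 × 32.5 = 97.50 kip
L_e = K·L = 0.7 × 186 = 130.2 in
Required I = P_cr·L_e²/(π²E) = 9.750×10^4 × 130.2² / (π² × 2.84×10^7) = 5.897 in⁴
Solid square: I = a⁴/12  ⇒  a = (12I)^(1/4) = (12×5.897)^(1/4) = 2.90 in

a ≈ 2.90 in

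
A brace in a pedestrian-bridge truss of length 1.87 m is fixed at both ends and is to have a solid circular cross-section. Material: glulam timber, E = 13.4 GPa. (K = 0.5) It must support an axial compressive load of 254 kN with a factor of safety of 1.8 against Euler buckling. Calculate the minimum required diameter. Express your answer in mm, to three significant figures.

d ≈ 88.6 mm

Required P_cr = n·P = 1.8 × 254 = 457.2 kN
L_e = K·L = 0.5 × 1.87 = 0.9350 m
Required I = P_cr·L_e²/(π²E) = 4.572×10^5 × 0.9350² / (π² × 1.34×10^10) = 3.022×10^-6 m⁴
I_req = 3.022×10^6 mm⁴
Solid circle: I = πd⁴/64  ⇒  d = (64I/π)^(1/4) = (64×3.022×10^6/π)^(1/4) = 88.6 mm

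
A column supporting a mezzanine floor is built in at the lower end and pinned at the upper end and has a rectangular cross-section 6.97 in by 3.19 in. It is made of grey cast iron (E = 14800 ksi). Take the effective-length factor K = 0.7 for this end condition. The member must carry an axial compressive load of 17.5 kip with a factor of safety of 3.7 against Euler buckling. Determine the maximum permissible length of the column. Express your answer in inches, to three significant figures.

Buckling occurs about the weak axis: I_min = h·b³/12 with b = 3.19 in (the shorter side).
I_min = 6.97×3.19³/12 = 18.85 in⁴
Required critical load P_cr = n·P = 3.7 × 17.5 = 64.75 kip = 6.475×10^4 lb
From P_cr = π²EI/(K·L)²:  L = (1/K)·√(π²EI/P_cr) = (1/0.7)·√(π²×1.48×10^7×18.85/6.475×10^4)
L = 295 in

L_max ≈ 295 in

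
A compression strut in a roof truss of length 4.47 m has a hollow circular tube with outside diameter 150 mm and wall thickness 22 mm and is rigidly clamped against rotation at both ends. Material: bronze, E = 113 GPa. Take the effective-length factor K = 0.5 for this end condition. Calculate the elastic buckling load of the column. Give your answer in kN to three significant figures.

P_cr ≈ 4160 kN

Inner diameter d_i = 150 − 2×22 = 106.0 mm
I = π(d_o⁴ − d_i⁴)/64 = π(150⁴ − 106.0⁴)/64 = 1.865×10^7 mm⁴
I = 1.865×10^7 mm⁴ = 1.865×10^-5 m⁴
Effective length L_e = K·L = 0.5 × 4.47 = 2.235 m
P_cr = π²EI / L_e² = π² × 113×10⁹ × 1.865×10^-5 / 2.235² = 4.165×10^6 N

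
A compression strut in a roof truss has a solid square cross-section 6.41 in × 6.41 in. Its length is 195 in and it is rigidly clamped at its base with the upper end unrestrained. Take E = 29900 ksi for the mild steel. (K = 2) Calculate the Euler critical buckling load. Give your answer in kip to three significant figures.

I = a⁴/12 = 6.41⁴/12 = 140.7 in⁴
Effective length L_e = K·L = 2 × 195 = 390.0 in
P_cr = π²EI / L_e² = π² × 29900×10³ × 140.7 / 390.0² = 2.730×10^5 lb

P_cr ≈ 273 kip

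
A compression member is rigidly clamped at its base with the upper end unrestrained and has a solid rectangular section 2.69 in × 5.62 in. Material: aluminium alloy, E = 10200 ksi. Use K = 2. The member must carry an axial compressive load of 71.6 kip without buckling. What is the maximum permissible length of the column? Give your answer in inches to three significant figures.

L_max ≈ 56.6 in

Buckling occurs about the weak axis: I_min = h·b³/12 with b = 2.69 in (the shorter side).
I_min = 5.62×2.69³/12 = 9.116 in⁴
At the buckling limit P_cr = P = 7.160×10^4 lb
From P_cr = π²EI/(K·L)²:  L = (1/K)·√(π²EI/P_cr) = (1/2)·√(π²×1.02×10^7×9.116/7.160×10^4)
L = 56.6 in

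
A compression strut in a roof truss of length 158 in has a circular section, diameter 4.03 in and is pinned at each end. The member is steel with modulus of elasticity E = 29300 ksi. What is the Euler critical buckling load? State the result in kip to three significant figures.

P_cr ≈ 150 kip

I = πd⁴/64 = π×4.03⁴/64 = 12.95 in⁴
Effective length L_e = K·L = 1 × 158 = 158.0 in
P_cr = π²EI / L_e² = π² × 29300×10³ × 12.95 / 158.0² = 1.500×10^5 lb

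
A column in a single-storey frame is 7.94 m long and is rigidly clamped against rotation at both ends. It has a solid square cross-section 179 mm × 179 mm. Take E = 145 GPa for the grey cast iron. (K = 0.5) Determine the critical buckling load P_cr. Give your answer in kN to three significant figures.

P_cr ≈ 7770 kN

I = a⁴/12 = 179⁴/12 = 8.555×10^7 mm⁴
I = 8.555×10^7 mm⁴ = 8.555×10^-5 m⁴
Effective length L_e = K·L = 0.5 × 7.94 = 3.970 m
P_cr = π²EI / L_e² = π² × 145×10⁹ × 8.555×10^-5 / 3.970² = 7.768×10^6 N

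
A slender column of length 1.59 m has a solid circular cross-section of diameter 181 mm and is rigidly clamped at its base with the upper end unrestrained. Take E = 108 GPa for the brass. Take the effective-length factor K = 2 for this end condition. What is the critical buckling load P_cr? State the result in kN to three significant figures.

I = πd⁴/64 = π×181⁴/64 = 5.268×10^7 mm⁴
I = 5.268×10^7 mm⁴ = 5.268×10^-5 m⁴
Effective length L_e = K·L = 2 × 1.59 = 3.180 m
P_cr = π²EI / L_e² = π² × 108×10⁹ × 5.268×10^-5 / 3.180² = 5.553×10^6 N

P_cr ≈ 5550 kN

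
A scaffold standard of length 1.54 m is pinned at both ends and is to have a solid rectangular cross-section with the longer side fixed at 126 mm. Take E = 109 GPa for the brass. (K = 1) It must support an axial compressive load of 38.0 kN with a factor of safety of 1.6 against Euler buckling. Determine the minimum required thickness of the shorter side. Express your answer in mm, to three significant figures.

Required P_cr = n·P = 1.6 × 38.0 = 60.80 kN
L_e = K·L = 1 × 1.54 = 1.540 m
Required I = P_cr·L_e²/(π²E) = 6.080×10^4 × 1.540² / (π² × 1.09×10^11) = 1.340×10^-7 m⁴
I_req = 1.340×10^5 mm⁴
Rectangle, weak axis: I_min = h·b³/12 with h = 126 mm fixed  ⇒  b = (12I/h)^(1/3) = 23.4 mm

b ≈ 23.4 mm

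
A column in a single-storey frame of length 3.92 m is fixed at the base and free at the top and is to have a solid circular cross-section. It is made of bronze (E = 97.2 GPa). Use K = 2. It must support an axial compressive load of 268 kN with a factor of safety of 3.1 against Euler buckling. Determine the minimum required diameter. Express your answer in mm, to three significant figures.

Required P_cr = n·P = 3.1 × 268 = 830.8 kN
L_e = K·L = 2 × 3.92 = 7.840 m
Required I = P_cr·L_e²/(π²E) = 8.308×10^5 × 7.840² / (π² × 9.72×10^10) = 5.323×10^-5 m⁴
I_req = 5.323×10^7 mm⁴
Solid circle: I = πd⁴/64  ⇒  d = (64I/π)^(1/4) = (64×5.323×10^7/π)^(1/4) = 181 mm

d ≈ 181 mm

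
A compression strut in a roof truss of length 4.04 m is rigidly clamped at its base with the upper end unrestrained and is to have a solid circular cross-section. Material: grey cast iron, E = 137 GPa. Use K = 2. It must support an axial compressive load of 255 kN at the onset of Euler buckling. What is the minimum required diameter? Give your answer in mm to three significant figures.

d ≈ 126 mm

L_e = K·L = 2 × 4.04 = 8.080 m
Required I = P_cr·L_e²/(π²E) = 2.550×10^5 × 8.080² / (π² × 1.37×10^11) = 1.231×10^-5 m⁴
I_req = 1.231×10^7 mm⁴
Solid circle: I = πd⁴/64  ⇒  d = (64I/π)^(1/4) = (64×1.231×10^7/π)^(1/4) = 126 mm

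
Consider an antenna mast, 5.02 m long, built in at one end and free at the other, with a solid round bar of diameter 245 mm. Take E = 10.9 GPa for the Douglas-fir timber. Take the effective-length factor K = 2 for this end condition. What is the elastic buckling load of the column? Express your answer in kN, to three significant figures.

P_cr ≈ 189 kN

I = πd⁴/64 = π×245⁴/64 = 1.769×10^8 mm⁴
I = 1.769×10^8 mm⁴ = 1.769×10^-4 m⁴
Effective length L_e = K·L = 2 × 5.02 = 10.04 m
P_cr = π²EI / L_e² = π² × 10.9×10⁹ × 1.769×10^-4 / 10.04² = 1.888×10^5 N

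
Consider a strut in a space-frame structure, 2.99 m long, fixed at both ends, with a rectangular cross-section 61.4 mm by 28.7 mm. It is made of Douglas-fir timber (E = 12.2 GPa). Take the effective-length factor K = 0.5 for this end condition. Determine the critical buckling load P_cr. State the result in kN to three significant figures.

Buckling occurs about the weak axis: I_min = h·b³/12 with b = 28.7 mm (the shorter side).
I_min = 61.4×28.7³/12 = 1.210×10^5 mm⁴
I = 1.210×10^5 mm⁴ = 1.210×10^-7 m⁴
Effective length L_e = K·L = 0.5 × 2.99 = 1.495 m
P_cr = π²EI / L_e² = π² × 12.2×10⁹ × 1.210×10^-7 / 1.495² = 6.516×10^3 N

P_cr ≈ 6.52 kN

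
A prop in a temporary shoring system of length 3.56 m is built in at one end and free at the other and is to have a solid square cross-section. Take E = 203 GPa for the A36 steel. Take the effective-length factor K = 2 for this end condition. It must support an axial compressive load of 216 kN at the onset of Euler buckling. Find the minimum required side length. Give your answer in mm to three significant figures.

L_e = K·L = 2 × 3.56 = 7.120 m
Required I = P_cr·L_e²/(π²E) = 2.160×10^5 × 7.120² / (π² × 2.03×10^11) = 5.465×10^-6 m⁴
I_req = 5.465×10^6 mm⁴
Solid square: I = a⁴/12  ⇒  a = (12I)^(1/4) = (12×5.465×10^6)^(1/4) = 90.0 mm

a ≈ 90.0 mm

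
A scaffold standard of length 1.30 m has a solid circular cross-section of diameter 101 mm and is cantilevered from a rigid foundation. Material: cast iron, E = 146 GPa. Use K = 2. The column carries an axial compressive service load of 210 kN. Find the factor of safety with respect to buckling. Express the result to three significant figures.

n ≈ 5.18

I = πd⁴/64 = π×101⁴/64 = 5.108×10^6 mm⁴
I = 5.108×10^6 mm⁴ = 5.108×10^-6 m⁴
Effective length L_e = K·L = 2 × 1.30 = 2.600 m
P_cr = π²EI / L_e² = π² × 146×10⁹ × 5.108×10^-6 / 2.600² = 1.089×10^6 N
Factor of safety n = P_cr / P = 1088.8 / 210 = 5.18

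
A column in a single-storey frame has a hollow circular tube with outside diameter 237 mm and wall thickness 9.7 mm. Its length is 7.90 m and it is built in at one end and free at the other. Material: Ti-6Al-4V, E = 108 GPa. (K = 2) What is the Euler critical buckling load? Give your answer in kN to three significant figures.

P_cr ≈ 191 kN

Inner diameter d_i = 237 − 2×9.7 = 217.6 mm
I = π(d_o⁴ − d_i⁴)/64 = π(237⁴ − 217.6⁴)/64 = 4.481×10^7 mm⁴
I = 4.481×10^7 mm⁴ = 4.481×10^-5 m⁴
Effective length L_e = K·L = 2 × 7.90 = 15.80 m
P_cr = π²EI / L_e² = π² × 108×10⁹ × 4.481×10^-5 / 15.80² = 1.914×10^5 N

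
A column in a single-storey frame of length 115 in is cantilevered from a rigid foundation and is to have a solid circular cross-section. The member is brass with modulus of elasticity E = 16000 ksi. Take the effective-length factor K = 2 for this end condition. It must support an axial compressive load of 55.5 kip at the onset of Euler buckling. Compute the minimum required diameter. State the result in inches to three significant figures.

d ≈ 4.41 in

L_e = K·L = 2 × 115 = 230.0 in
Required I = P_cr·L_e²/(π²E) = 5.550×10^4 × 230.0² / (π² × 1.60×10^7) = 18.59 in⁴
Solid circle: I = πd⁴/64  ⇒  d = (64I/π)^(1/4) = (64×18.59/π)^(1/4) = 4.41 in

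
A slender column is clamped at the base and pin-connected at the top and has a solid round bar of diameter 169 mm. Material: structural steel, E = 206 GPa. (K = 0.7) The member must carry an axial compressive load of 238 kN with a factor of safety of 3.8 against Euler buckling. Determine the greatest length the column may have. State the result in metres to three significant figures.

I = πd⁴/64 = π×169⁴/64 = 4.004×10^7 mm⁴
I = 4.004×10^-5 m⁴
Required critical load P_cr = n·P = 3.8 × 238 = 904.4 kN = 9.044×10^5 N
From P_cr = π²EI/(K·L)²:  L = (1/K)·√(π²EI/P_cr) = (1/0.7)·√(π²×2.06×10^11×4.004×10^-5/9.044×10^5)
L = 13.6 m

L_max ≈ 13.6 m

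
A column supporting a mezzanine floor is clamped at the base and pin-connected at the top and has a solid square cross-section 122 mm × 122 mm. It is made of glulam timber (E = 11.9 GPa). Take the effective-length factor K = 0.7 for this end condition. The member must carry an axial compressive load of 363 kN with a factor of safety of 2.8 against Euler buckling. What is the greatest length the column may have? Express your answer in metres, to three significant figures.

I = a⁴/12 = 122⁴/12 = 1.846×10^7 mm⁴
I = 1.846×10^-5 m⁴
Required critical load P_cr = n·P = 2.8 × 363 = 1016 kN = 1.016×10^6 N
From P_cr = π²EI/(K·L)²:  L = (1/K)·√(π²EI/P_cr) = (1/0.7)·√(π²×1.19×10^10×1.846×10^-5/1.016×10^6)
L = 2.09 m

L_max ≈ 2.09 m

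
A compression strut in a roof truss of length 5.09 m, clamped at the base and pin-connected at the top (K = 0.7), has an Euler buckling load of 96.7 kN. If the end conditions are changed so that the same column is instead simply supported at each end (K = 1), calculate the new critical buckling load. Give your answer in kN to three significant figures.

P_cr ≈ 47.4 kN

P_cr ∝ 1/K², so P_cr,new = P_cr,old × (K_old/K_new)² = 96.7 × (0.7/1)²
= 96.7 × 0.4900 = 47.4 kN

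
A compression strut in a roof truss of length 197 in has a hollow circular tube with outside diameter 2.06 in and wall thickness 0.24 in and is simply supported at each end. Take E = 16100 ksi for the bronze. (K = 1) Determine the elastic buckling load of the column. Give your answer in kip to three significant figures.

P_cr ≈ 2.37 kip

Inner diameter d_i = 2.06 − 2×0.24 = 1.580 in
I = π(d_o⁴ − d_i⁴)/64 = π(2.06⁴ − 1.580⁴)/64 = 0.5781 in⁴
Effective length L_e = K·L = 1 × 197 = 197.0 in
P_cr = π²EI / L_e² = π² × 16100×10³ × 0.5781 / 197.0² = 2.367×10^3 lb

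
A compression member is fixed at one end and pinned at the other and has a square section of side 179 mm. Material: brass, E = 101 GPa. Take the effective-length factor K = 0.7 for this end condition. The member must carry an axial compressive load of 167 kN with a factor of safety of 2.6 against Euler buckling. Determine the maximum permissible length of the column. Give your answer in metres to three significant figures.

I = a⁴/12 = 179⁴/12 = 8.555×10^7 mm⁴
I = 8.555×10^-5 m⁴
Required critical load P_cr = n·P = 2.6 × 167 = 434.2 kN = 4.342×10^5 N
From P_cr = π²EI/(K·L)²:  L = (1/K)·√(π²EI/P_cr) = (1/0.7)·√(π²×1.01×10^11×8.555×10^-5/4.342×10^5)
L = 20.0 m

L_max ≈ 20.0 m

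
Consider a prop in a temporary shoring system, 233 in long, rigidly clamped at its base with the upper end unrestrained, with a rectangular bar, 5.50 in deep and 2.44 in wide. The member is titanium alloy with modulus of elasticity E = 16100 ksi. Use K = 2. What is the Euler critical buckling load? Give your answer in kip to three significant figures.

Buckling occurs about the weak axis: I_min = h·b³/12 with b = 2.44 in (the shorter side).
I_min = 5.50×2.44³/12 = 6.658 in⁴
Effective length L_e = K·L = 2 × 233 = 466.0 in
P_cr = π²EI / L_e² = π² × 16100×10³ × 6.658 / 466.0² = 4.872×10^3 lb

P_cr ≈ 4.87 kip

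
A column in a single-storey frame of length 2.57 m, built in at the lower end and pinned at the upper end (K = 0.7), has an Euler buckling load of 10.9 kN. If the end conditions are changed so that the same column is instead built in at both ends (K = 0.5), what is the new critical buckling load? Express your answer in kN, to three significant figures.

P_cr ≈ 21.4 kN

P_cr ∝ 1/K², so P_cr,new = P_cr,old × (K_old/K_new)² = 10.9 × (0.7/0.5)²
= 10.9 × 1.960 = 21.4 kN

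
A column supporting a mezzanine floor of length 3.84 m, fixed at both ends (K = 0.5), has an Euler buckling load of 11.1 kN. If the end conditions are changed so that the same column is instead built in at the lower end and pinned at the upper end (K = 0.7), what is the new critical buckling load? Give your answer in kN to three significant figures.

P_cr ≈ 5.66 kN

P_cr ∝ 1/K², so P_cr,new = P_cr,old × (K_old/K_new)² = 11.1 × (0.5/0.7)²
= 11.1 × 0.5102 = 5.66 kN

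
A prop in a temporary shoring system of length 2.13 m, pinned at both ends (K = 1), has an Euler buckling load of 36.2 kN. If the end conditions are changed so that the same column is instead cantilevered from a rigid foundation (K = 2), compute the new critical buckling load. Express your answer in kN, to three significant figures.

P_cr ≈ 9.05 kN

P_cr ∝ 1/K², so P_cr,new = P_cr,old × (K_old/K_new)² = 36.2 × (1/2)²
= 36.2 × 0.2500 = 9.05 kN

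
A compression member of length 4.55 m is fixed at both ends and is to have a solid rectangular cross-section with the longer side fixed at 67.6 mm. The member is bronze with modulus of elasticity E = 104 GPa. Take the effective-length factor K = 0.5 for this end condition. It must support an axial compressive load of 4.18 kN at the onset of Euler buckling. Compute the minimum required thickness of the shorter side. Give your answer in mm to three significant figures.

b ≈ 15.5 mm

L_e = K·L = 0.5 × 4.55 = 2.275 m
Required I = P_cr·L_e²/(π²E) = 4.180×10^3 × 2.275² / (π² × 1.04×10^11) = 2.108×10^-8 m⁴
I_req = 2.108×10^4 mm⁴
Rectangle, weak axis: I_min = h·b³/12 with h = 67.6 mm fixed  ⇒  b = (12I/h)^(1/3) = 15.5 mm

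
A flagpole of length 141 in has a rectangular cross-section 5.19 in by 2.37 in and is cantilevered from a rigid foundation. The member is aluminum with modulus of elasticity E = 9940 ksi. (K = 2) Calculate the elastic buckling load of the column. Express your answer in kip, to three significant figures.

Buckling occurs about the weak axis: I_min = h·b³/12 with b = 2.37 in (the shorter side).
I_min = 5.19×2.37³/12 = 5.757 in⁴
Effective length L_e = K·L = 2 × 141 = 282.0 in
P_cr = π²EI / L_e² = π² × 9940×10³ × 5.757 / 282.0² = 7.103×10^3 lb

P_cr ≈ 7.10 kip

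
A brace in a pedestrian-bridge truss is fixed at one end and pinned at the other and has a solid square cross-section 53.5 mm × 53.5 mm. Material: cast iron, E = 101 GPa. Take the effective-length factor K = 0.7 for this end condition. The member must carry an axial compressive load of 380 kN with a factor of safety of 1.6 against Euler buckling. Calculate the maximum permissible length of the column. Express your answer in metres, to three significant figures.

L_max ≈ 1.51 m

I = a⁴/12 = 53.5⁴/12 = 6.827×10^5 mm⁴
I = 6.827×10^-7 m⁴
Required critical load P_cr = n·P = 1.6 × 380 = 608.0 kN = 6.080×10^5 N
From P_cr = π²EI/(K·L)²:  L = (1/K)·√(π²EI/P_cr) = (1/0.7)·√(π²×1.01×10^11×6.827×10^-7/6.080×10^5)
L = 1.51 m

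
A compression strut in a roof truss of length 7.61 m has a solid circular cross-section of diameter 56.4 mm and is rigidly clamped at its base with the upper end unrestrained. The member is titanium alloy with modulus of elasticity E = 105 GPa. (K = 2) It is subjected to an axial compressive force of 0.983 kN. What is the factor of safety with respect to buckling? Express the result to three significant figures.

I = πd⁴/64 = π×56.4⁴/64 = 4.967×10^5 mm⁴
I = 4.967×10^5 mm⁴ = 4.967×10^-7 m⁴
Effective length L_e = K·L = 2 × 7.61 = 15.22 m
P_cr = π²EI / L_e² = π² × 105×10⁹ × 4.967×10^-7 / 15.22² = 2.222×10^3 N
Factor of safety n = P_cr / P = 2.2220 / 0.983 = 2.26

n ≈ 2.26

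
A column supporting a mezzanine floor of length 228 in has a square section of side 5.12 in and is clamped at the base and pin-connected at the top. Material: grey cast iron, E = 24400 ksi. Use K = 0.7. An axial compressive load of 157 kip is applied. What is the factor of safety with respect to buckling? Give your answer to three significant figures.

I = a⁴/12 = 5.12⁴/12 = 57.27 in⁴
Effective length L_e = K·L = 0.7 × 228 = 159.6 in
P_cr = π²EI / L_e² = π² × 24400×10³ × 57.27 / 159.6² = 5.414×10^5 lb
Factor of safety n = P_cr / P = 541.41 / 157 = 3.45

n ≈ 3.45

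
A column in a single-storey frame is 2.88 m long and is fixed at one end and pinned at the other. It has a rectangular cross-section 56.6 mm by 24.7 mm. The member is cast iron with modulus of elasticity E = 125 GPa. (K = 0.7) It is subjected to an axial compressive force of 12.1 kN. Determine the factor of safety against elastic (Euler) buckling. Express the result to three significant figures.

Buckling occurs about the weak axis: I_min = h·b³/12 with b = 24.7 mm (the shorter side).
I_min = 56.6×24.7³/12 = 7.108×10^4 mm⁴
I = 7.108×10^4 mm⁴ = 7.108×10^-8 m⁴
Effective length L_e = K·L = 0.7 × 2.88 = 2.016 m
P_cr = π²EI / L_e² = π² × 125×10⁹ × 7.108×10^-8 / 2.016² = 2.158×10^4 N
Factor of safety n = P_cr / P = 21.575 / 12.1 = 1.78

n ≈ 1.78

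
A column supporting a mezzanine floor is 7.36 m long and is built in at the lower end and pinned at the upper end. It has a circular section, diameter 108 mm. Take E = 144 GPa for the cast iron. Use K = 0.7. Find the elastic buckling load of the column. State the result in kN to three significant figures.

I = πd⁴/64 = π×108⁴/64 = 6.678×10^6 mm⁴
I = 6.678×10^6 mm⁴ = 6.678×10^-6 m⁴
Effective length L_e = K·L = 0.7 × 7.36 = 5.152 m
P_cr = π²EI / L_e² = π² × 144×10⁹ × 6.678×10^-6 / 5.152² = 3.576×10^5 N

P_cr ≈ 358 kN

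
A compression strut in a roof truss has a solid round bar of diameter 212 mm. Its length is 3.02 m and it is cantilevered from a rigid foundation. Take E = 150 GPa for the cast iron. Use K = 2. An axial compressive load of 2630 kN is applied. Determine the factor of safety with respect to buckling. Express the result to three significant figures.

I = πd⁴/64 = π×212⁴/64 = 9.915×10^7 mm⁴
I = 9.915×10^7 mm⁴ = 9.915×10^-5 m⁴
Effective length L_e = K·L = 2 × 3.02 = 6.040 m
P_cr = π²EI / L_e² = π² × 150×10⁹ × 9.915×10^-5 / 6.040² = 4.024×10^6 N
Factor of safety n = P_cr / P = 4023.7 / 2630 = 1.53

n ≈ 1.53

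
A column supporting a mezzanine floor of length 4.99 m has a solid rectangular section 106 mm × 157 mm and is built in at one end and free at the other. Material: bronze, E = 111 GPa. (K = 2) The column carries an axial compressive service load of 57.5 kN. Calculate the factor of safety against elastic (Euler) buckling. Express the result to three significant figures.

n ≈ 2.98

Buckling occurs about the weak axis: I_min = h·b³/12 with b = 106 mm (the shorter side).
I_min = 157×106³/12 = 1.558×10^7 mm⁴
I = 1.558×10^7 mm⁴ = 1.558×10^-5 m⁴
Effective length L_e = K·L = 2 × 4.99 = 9.980 m
P_cr = π²EI / L_e² = π² × 111×10⁹ × 1.558×10^-5 / 9.980² = 1.714×10^5 N
Factor of safety n = P_cr / P = 171.39 / 57.5 = 2.98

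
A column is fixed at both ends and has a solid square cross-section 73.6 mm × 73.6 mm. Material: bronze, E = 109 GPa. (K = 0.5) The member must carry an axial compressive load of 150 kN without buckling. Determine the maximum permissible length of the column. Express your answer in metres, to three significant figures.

L_max ≈ 8.38 m

I = a⁴/12 = 73.6⁴/12 = 2.445×10^6 mm⁴
I = 2.445×10^-6 m⁴
At the buckling limit P_cr = P = 1.500×10^5 N
From P_cr = π²EI/(K·L)²:  L = (1/K)·√(π²EI/P_cr) = (1/0.5)·√(π²×1.09×10^11×2.445×10^-6/1.500×10^5)
L = 8.38 m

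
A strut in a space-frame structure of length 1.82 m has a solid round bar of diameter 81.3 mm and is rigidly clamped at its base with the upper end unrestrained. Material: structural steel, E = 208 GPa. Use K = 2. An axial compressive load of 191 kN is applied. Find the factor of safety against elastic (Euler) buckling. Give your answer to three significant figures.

n ≈ 1.74

I = πd⁴/64 = π×81.3⁴/64 = 2.145×10^6 mm⁴
I = 2.145×10^6 mm⁴ = 2.145×10^-6 m⁴
Effective length L_e = K·L = 2 × 1.82 = 3.640 m
P_cr = π²EI / L_e² = π² × 208×10⁹ × 2.145×10^-6 / 3.640² = 3.323×10^5 N
Factor of safety n = P_cr / P = 332.27 / 191 = 1.74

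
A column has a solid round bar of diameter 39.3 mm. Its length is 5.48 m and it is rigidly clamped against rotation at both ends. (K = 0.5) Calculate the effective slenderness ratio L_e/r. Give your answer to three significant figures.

For a solid circle r = d/4 = 39.3/4 = 9.825 mm
L_e = K·L = 0.5 × 5.48 m = 2.740 m = 2740.0 mm
λ = L_e / r_min = 2740.0 / 9.825 = 279

λ ≈ 279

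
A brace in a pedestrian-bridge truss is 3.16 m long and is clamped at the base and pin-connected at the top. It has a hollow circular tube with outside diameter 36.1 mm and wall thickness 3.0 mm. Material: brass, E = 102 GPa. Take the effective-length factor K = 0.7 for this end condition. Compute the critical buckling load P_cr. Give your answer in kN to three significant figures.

P_cr ≈ 8.86 kN

Inner diameter d_i = 36.1 − 2×3.0 = 30.10 mm
I = π(d_o⁴ − d_i⁴)/64 = π(36.1⁴ − 30.10⁴)/64 = 4.307×10^4 mm⁴
I = 4.307×10^4 mm⁴ = 4.307×10^-8 m⁴
Effective length L_e = K·L = 0.7 × 3.16 = 2.212 m
P_cr = π²EI / L_e² = π² × 102×10⁹ × 4.307×10^-8 / 2.212² = 8.862×10^3 N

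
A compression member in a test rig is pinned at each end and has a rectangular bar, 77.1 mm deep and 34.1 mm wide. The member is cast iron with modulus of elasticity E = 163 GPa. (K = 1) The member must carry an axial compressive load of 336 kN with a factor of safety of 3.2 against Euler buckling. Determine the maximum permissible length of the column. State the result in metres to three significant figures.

Buckling occurs about the weak axis: I_min = h·b³/12 with b = 34.1 mm (the shorter side).
I_min = 77.1×34.1³/12 = 2.548×10^5 mm⁴
I = 2.548×10^-7 m⁴
Required critical load P_cr = n·P = 3.2 × 336 = 1075 kN = 1.075×10^6 N
From P_cr = π²EI/(K·L)²:  L = (1/K)·√(π²EI/P_cr) = (1/1)·√(π²×1.63×10^11×2.548×10^-7/1.075×10^6)
L = 0.617 m

L_max ≈ 0.617 m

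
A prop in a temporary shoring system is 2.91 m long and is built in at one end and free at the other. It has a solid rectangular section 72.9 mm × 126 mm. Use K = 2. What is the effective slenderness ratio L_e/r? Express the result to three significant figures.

For a rectangle r_min = b/√12 = 72.9/√12 = 21.04 mm
L_e = K·L = 2 × 2.91 m = 5.820 m = 5820.0 mm
λ = L_e / r_min = 5820.0 / 21.04 = 277

λ ≈ 277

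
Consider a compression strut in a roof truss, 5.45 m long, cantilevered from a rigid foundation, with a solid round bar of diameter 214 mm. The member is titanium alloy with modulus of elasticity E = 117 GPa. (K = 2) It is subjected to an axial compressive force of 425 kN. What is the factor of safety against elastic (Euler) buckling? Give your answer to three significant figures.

I = πd⁴/64 = π×214⁴/64 = 1.029×10^8 mm⁴
I = 1.029×10^8 mm⁴ = 1.029×10^-4 m⁴
Effective length L_e = K·L = 2 × 5.45 = 10.90 m
P_cr = π²EI / L_e² = π² × 117×10⁹ × 1.029×10^-4 / 10.90² = 1.001×10^6 N
Factor of safety n = P_cr / P = 1000.6 / 425 = 2.35

n ≈ 2.35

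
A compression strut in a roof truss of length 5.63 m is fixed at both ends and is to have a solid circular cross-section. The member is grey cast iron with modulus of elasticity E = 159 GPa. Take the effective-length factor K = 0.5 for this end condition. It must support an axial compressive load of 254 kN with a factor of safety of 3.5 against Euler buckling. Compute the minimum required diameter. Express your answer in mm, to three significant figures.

d ≈ 97.8 mm

Required P_cr = n·P = 3.5 × 254 = 889.0 kN
L_e = K·L = 0.5 × 5.63 = 2.815 m
Required I = P_cr·L_e²/(π²E) = 8.890×10^5 × 2.815² / (π² × 1.59×10^11) = 4.489×10^-6 m⁴
I_req = 4.489×10^6 mm⁴
Solid circle: I = πd⁴/64  ⇒  d = (64I/π)^(1/4) = (64×4.489×10^6/π)^(1/4) = 97.8 mm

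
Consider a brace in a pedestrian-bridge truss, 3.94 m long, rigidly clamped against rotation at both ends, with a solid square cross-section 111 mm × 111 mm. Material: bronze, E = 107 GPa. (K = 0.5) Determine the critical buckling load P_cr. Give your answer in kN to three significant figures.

P_cr ≈ 3440 kN

I = a⁴/12 = 111⁴/12 = 1.265×10^7 mm⁴
I = 1.265×10^7 mm⁴ = 1.265×10^-5 m⁴
Effective length L_e = K·L = 0.5 × 3.94 = 1.970 m
P_cr = π²EI / L_e² = π² × 107×10⁹ × 1.265×10^-5 / 1.970² = 3.442×10^6 N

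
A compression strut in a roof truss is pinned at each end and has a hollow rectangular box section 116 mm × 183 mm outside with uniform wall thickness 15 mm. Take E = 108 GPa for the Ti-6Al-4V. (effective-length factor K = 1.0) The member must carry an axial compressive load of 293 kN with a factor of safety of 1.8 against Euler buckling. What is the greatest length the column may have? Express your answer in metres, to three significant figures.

L_max ≈ 5.63 m

Inner dimensions: h_i = 183 − 2×15 = 153.0 mm, b_i = 116 − 2×15 = 86.00 mm
Weak-axis I_min = (h_o·b_o³ − h_i·b_i³)/12 with b_o = 116, b_i = 86.00 mm (shorter outer/inner sides).
I_min = (183×116³ − 153.0×86.00³)/12 = 1.569×10^7 mm⁴
I = 1.569×10^-5 m⁴
Required critical load P_cr = n·P = 1.8 × 293 = 527.4 kN = 5.274×10^5 N
From P_cr = π²EI/(K·L)²:  L = (1/K)·√(π²EI/P_cr) = (1/1)·√(π²×1.08×10^11×1.569×10^-5/5.274×10^5)
L = 5.63 m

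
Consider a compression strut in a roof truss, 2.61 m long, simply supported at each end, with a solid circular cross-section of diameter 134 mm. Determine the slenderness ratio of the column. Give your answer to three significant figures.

For a solid circle r = d/4 = 134/4 = 33.50 mm
L_e = K·L = 1 × 2.61 m = 2.610 m = 2610.0 mm
λ = L_e / r_min = 2610.0 / 33.50 = 77.9

λ ≈ 77.9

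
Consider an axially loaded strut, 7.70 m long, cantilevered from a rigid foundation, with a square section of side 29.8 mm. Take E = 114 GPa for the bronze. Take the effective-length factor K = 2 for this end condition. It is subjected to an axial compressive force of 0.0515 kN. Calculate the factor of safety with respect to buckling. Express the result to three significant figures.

I = a⁴/12 = 29.8⁴/12 = 6.572×10^4 mm⁴
I = 6.572×10^4 mm⁴ = 6.572×10^-8 m⁴
Effective length L_e = K·L = 2 × 7.70 = 15.40 m
P_cr = π²EI / L_e² = π² × 114×10⁹ × 6.572×10^-8 / 15.40² = 311.8 N
Factor of safety n = P_cr / P = 0.31178 / 0.0515 = 6.05

n ≈ 6.05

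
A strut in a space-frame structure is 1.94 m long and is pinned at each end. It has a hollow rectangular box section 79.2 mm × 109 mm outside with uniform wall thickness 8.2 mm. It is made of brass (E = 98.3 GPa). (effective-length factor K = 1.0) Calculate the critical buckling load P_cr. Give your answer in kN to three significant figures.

P_cr ≈ 671 kN

Inner dimensions: h_i = 109 − 2×8.2 = 92.60 mm, b_i = 79.2 − 2×8.2 = 62.80 mm
Weak-axis I_min = (h_o·b_o³ − h_i·b_i³)/12 with b_o = 79.2, b_i = 62.80 mm (shorter outer/inner sides).
I_min = (109×79.2³ − 92.60×62.80³)/12 = 2.601×10^6 mm⁴
I = 2.601×10^6 mm⁴ = 2.601×10^-6 m⁴
Effective length L_e = K·L = 1 × 1.94 = 1.940 m
P_cr = π²EI / L_e² = π² × 98.3×10⁹ × 2.601×10^-6 / 1.940² = 6.706×10^5 N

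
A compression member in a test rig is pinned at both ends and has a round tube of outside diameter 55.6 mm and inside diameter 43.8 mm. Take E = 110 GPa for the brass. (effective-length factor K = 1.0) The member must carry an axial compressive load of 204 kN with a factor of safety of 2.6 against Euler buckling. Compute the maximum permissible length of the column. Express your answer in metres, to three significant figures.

d_o = 55.6 mm, d_i = 43.8 mm
I = π(d_o⁴ − d_i⁴)/64 = π(55.6⁴ − 43.80⁴)/64 = 2.884×10^5 mm⁴
I = 2.884×10^-7 m⁴
Required critical load P_cr = n·P = 2.6 × 204 = 530.4 kN = 5.304×10^5 N
From P_cr = π²EI/(K·L)²:  L = (1/K)·√(π²EI/P_cr) = (1/1)·√(π²×1.10×10^11×2.884×10^-7/5.304×10^5)
L = 0.768 m

L_max ≈ 0.768 m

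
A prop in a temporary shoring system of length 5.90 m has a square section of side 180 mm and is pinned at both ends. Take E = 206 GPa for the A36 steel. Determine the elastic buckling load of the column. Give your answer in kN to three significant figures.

I = a⁴/12 = 180⁴/12 = 8.748×10^7 mm⁴
I = 8.748×10^7 mm⁴ = 8.748×10^-5 m⁴
Effective length L_e = K·L = 1 × 5.90 = 5.900 m
P_cr = π²EI / L_e² = π² × 206×10⁹ × 8.748×10^-5 / 5.900² = 5.109×10^6 N

P_cr ≈ 5110 kN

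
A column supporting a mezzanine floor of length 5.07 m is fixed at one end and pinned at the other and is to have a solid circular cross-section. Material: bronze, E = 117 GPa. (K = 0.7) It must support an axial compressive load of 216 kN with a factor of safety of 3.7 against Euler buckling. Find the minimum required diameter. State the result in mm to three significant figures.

d ≈ 115 mm

Required P_cr = n·P = 3.7 × 216 = 799.2 kN
L_e = K·L = 0.7 × 5.07 = 3.549 m
Required I = P_cr·L_e²/(π²E) = 7.992×10^5 × 3.549² / (π² × 1.17×10^11) = 8.717×10^-6 m⁴
I_req = 8.717×10^6 mm⁴
Solid circle: I = πd⁴/64  ⇒  d = (64I/π)^(1/4) = (64×8.717×10^6/π)^(1/4) = 115 mm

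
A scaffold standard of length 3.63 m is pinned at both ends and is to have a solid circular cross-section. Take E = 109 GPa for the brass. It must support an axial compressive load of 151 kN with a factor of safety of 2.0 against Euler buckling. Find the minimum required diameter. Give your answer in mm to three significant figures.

d ≈ 93.2 mm

Required P_cr = n·P = 2.0 × 151 = 302.0 kN
L_e = K·L = 1 × 3.63 = 3.630 m
Required I = P_cr·L_e²/(π²E) = 3.020×10^5 × 3.630² / (π² × 1.09×10^11) = 3.699×10^-6 m⁴
I_req = 3.699×10^6 mm⁴
Solid circle: I = πd⁴/64  ⇒  d = (64I/π)^(1/4) = (64×3.699×10^6/π)^(1/4) = 93.2 mm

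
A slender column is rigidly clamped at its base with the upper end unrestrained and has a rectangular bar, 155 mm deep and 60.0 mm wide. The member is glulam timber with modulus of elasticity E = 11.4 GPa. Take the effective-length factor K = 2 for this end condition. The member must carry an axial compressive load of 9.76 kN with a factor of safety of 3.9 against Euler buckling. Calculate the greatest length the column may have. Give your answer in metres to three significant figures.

L_max ≈ 1.44 m

Buckling occurs about the weak axis: I_min = h·b³/12 with b = 60.0 mm (the shorter side).
I_min = 155×60.0³/12 = 2.790×10^6 mm⁴
I = 2.790×10^-6 m⁴
Required critical load P_cr = n·P = 3.9 × 9.76 = 38.06 kN = 3.806×10^4 N
From P_cr = π²EI/(K·L)²:  L = (1/K)·√(π²EI/P_cr) = (1/2)·√(π²×1.14×10^10×2.790×10^-6/3.806×10^4)
L = 1.44 m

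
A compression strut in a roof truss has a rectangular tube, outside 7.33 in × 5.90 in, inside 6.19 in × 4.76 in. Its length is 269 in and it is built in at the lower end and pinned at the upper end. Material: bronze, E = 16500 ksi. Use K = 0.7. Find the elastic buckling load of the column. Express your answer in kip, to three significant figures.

Weak-axis I_min = (h_o·b_o³ − h_i·b_i³)/12 with b_o = 5.90, b_i = 4.760 in (shorter outer/inner sides).
I_min = (7.33×5.90³ − 6.190×4.760³)/12 = 69.82 in⁴
Effective length L_e = K·L = 0.7 × 269 = 188.3 in
P_cr = π²EI / L_e² = π² × 16500×10³ × 69.82 / 188.3² = 3.207×10^5 lb

P_cr ≈ 321 kip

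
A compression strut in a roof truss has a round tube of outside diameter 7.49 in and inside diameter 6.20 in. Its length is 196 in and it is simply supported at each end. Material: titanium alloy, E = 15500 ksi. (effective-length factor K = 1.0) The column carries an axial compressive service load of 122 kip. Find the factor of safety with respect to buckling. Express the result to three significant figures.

n ≈ 2.68

d_o = 7.49 in, d_i = 6.20 in
I = π(d_o⁴ − d_i⁴)/64 = π(7.49⁴ − 6.200⁴)/64 = 81.96 in⁴
Effective length L_e = K·L = 1 × 196 = 196.0 in
P_cr = π²EI / L_e² = π² × 15500×10³ × 81.96 / 196.0² = 3.264×10^5 lb
Factor of safety n = P_cr / P = 326.36 / 122 = 2.68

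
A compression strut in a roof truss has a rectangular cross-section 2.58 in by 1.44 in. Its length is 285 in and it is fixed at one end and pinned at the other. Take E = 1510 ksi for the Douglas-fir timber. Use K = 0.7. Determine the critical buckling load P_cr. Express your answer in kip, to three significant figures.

P_cr ≈ 0.240 kip

Buckling occurs about the weak axis: I_min = h·b³/12 with b = 1.44 in (the shorter side).
I_min = 2.58×1.44³/12 = 0.6420 in⁴
Effective length L_e = K·L = 0.7 × 285 = 199.5 in
P_cr = π²EI / L_e² = π² × 1510×10³ × 0.6420 / 199.5² = 240.4 lb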